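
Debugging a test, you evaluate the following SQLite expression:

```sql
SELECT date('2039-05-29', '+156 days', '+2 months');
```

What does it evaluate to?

Applying '+156 days' to 2039-05-29: counting 156 days forward gives 2039-11-01.
Adding +2 months to 2039-11-01 gives 2040-01-01.

2040-01-01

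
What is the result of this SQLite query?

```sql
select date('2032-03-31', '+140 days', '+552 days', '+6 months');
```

2034-08-21

Applying '+140 days' to 2032-03-31: counting 140 days forward gives 2032-08-18.
Applying '+552 days' to 2032-08-18: counting 552 days forward gives 2034-02-21.
Adding +6 months to 2034-02-21 gives 2034-08-21.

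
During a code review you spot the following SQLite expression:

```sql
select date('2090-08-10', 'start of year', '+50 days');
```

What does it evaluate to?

`start of year` rewinds 2090-08-10 to 2090-01-01.
Applying '+50 days' to 2090-01-01: counting 50 days forward gives 2090-02-20.

2090-02-20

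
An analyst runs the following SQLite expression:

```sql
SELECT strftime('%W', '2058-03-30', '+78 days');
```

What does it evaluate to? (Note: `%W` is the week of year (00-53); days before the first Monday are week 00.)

23

First apply '+78 days': 2058-03-30 → 2058-06-16.
2058-06-16 is a Sunday. SQLite's %W counts Mondays since the year started; the result is 23.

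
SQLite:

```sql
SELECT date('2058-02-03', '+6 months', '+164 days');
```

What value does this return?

Adding +6 months to 2058-02-03 gives 2058-08-03.
Applying '+164 days' to 2058-08-03: counting 164 days forward gives 2059-01-14.

2059-01-14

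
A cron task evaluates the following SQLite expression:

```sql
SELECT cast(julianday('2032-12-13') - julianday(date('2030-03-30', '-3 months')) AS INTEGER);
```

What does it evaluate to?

1079

Adding -3 months to 2030-03-30 gives 2029-12-30.
1 day remains in December 2029 after the 30th (31 − 30).
Full months from January 2030 through November 2032 contribute their day counts.
Then 13 days into December 2032.
Total: 1 + 31 + 28 + 31 + 30 + 31 + 30 + 31 + 31 + 30 + 31 + 30 + 31 + 31 + 28 + 31 + 30 + 31 + 30 + 31 + 31 + 30 + 31 + 30 + 31 + 31 + 29 + 31 + 30 + 31 + 30 + 31 + 31 + 30 + 31 + 30 + 13 = 1079.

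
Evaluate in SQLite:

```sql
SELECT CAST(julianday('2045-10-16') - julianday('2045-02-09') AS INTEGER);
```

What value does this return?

249

19 days remain in February 2045 after the 9th (28 − 9).
Full months from March 2045 through September 2045 contribute their day counts.
Then 16 days into October 2045.
Total: 19 + 31 + 30 + 31 + 30 + 31 + 31 + 30 + 16 = 249.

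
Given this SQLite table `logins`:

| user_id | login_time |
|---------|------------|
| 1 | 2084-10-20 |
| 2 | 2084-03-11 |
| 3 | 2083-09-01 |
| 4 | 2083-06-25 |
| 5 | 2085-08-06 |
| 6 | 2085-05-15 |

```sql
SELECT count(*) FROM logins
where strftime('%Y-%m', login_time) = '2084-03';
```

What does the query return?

1

Rows with year-month 2084-03: 2084-03-11 → 1.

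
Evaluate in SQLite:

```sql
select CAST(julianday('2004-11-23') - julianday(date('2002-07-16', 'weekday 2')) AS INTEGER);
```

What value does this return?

861

`weekday 2` advances to the next Tuesday; 2002-07-16 is already a Tuesday, so it stays at 2002-07-16.
15 days remain in July 2002 after the 16th (31 − 16).
Full months from August 2002 through October 2004 contribute their day counts.
Then 23 days into November 2004.
Total: 15 + 31 + 30 + 31 + 30 + 31 + 31 + 28 + 31 + 30 + 31 + 30 + 31 + 31 + 30 + 31 + 30 + 31 + 31 + 29 + 31 + 30 + 31 + 30 + 31 + 31 + 30 + 31 + 23 = 861.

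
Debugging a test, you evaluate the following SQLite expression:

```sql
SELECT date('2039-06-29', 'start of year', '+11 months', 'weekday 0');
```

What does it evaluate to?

`start of year` rewinds 2039-06-29 to 2039-01-01.
Adding +11 months to 2039-01-01 gives 2039-12-01.
`weekday 0` advances to the next Sunday; 2039-12-01 is a Thursday, so it moves forward to 2039-12-04.

2039-12-04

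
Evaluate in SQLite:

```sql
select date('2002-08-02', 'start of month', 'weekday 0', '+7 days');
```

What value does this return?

`start of month` rewinds 2002-08-02 to 2002-08-01.
`weekday 0` advances to the next Sunday; 2002-08-01 is a Thursday, so it moves forward to 2002-08-04.
Advancing 7 more days within August lands on 2002-08-11.

2002-08-11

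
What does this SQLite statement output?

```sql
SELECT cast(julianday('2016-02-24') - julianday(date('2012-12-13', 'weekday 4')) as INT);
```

1168

`weekday 4` advances to the next Thursday; 2012-12-13 is already a Thursday, so it stays at 2012-12-13.
18 days remain in December 2012 after the 13th (31 − 13).
Full months from January 2013 through January 2016 contribute their day counts.
Then 24 days into February 2016.
Total: 18 + 31 + 28 + 31 + 30 + 31 + 30 + 31 + 31 + 30 + 31 + 30 + 31 + 31 + 28 + 31 + 30 + 31 + 30 + 31 + 31 + 30 + 31 + 30 + 31 + 31 + 28 + 31 + 30 + 31 + 30 + 31 + 31 + 30 + 31 + 30 + 31 + 31 + 24 = 1168.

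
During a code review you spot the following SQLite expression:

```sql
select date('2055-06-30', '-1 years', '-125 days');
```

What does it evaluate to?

2054-02-25

Adding -1 year to 2055-06-30 gives 2054-06-30.
Applying '-125 days' to 2054-06-30: counting 125 days back gives 2054-02-25.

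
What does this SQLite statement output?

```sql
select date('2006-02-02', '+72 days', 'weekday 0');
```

2006-04-16

Applying '+72 days' to 2006-02-02: counting 72 days forward gives 2006-04-15.
`weekday 0` advances to the next Sunday; 2006-04-15 is a Saturday, so it moves forward to 2006-04-16.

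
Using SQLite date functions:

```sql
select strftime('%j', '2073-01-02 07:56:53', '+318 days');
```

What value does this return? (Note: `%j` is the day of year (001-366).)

320

First apply '+318 days': 2073-01-02 07:56:53 → 2073-11-16 07:56:53.
Day-of-year for 2073-11-16: days since 2073-01-01 inclusive = 320, zero-padded to 320.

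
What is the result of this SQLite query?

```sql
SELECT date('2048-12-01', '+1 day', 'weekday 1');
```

Advancing 1 more day within December lands on 2048-12-02.
`weekday 1` advances to the next Monday; 2048-12-02 is a Wednesday, so it moves forward to 2048-12-07.

2048-12-07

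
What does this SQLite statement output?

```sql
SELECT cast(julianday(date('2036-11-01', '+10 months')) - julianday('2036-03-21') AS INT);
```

529

Adding +10 months to 2036-11-01 gives 2037-09-01.
10 days remain in March 2036 after the 21st (31 − 21).
Full months from April 2036 through August 2037 contribute their day counts.
Then 1 day into September 2037.
Total: 10 + 30 + 31 + 30 + 31 + 31 + 30 + 31 + 30 + 31 + 31 + 28 + 31 + 30 + 31 + 30 + 31 + 31 + 1 = 529.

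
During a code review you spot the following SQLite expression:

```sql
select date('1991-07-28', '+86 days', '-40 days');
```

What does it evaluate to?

1991-09-12

Applying '+86 days' to 1991-07-28: counting 86 days forward gives 1991-10-22.
Going back 22 days from 1991-10-22 reaches 1991-09-30 (last day of September, 30 days).
Going back 18 days within September lands on 1991-09-12.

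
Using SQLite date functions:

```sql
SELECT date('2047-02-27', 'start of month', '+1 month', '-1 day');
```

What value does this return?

`start of month` rewinds 2047-02-27 to 2047-02-01.
Adding +1 month to 2047-02-01 gives 2047-03-01.
Going back 1 day from 2047-03-01 reaches 2047-02-28 (last day of February, 28 days).

2047-02-28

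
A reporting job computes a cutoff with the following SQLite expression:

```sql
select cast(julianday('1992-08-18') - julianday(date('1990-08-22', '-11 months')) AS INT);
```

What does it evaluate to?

Adding -11 months to 1990-08-22 gives 1989-09-22.
8 days remain in September 1989 after the 22nd (30 − 22).
Full months from October 1989 through July 1992 contribute their day counts.
Then 18 days into August 1992.
Total: 8 + 31 + 30 + 31 + 31 + 28 + 31 + 30 + 31 + 30 + 31 + 31 + 30 + 31 + 30 + 31 + 31 + 28 + 31 + 30 + 31 + 30 + 31 + 31 + 30 + 31 + 30 + 31 + 31 + 29 + 31 + 30 + 31 + 30 + 31 + 18 = 1061.

1061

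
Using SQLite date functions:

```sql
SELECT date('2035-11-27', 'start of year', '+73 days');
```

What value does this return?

`start of year` rewinds 2035-11-27 to 2035-01-01.
Applying '+73 days' to 2035-01-01: counting 73 days forward gives 2035-03-15.

2035-03-15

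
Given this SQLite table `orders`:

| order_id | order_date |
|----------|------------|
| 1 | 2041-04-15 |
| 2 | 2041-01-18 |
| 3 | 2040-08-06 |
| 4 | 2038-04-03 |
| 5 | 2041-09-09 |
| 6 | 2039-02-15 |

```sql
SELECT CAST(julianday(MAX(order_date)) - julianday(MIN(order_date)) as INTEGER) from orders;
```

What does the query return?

MIN = 2038-04-03, MAX = 2041-09-09.
27 days remain in April 2038 after the 3rd (30 − 3).
Full months from May 2038 through August 2041 contribute their day counts.
Then 9 days into September 2041.
Total: 27 + 31 + 30 + 31 + 31 + 30 + 31 + 30 + 31 + 31 + 28 + 31 + 30 + 31 + 30 + 31 + 31 + 30 + 31 + 30 + 31 + 31 + 29 + 31 + 30 + 31 + 30 + 31 + 31 + 30 + 31 + 30 + 31 + 31 + 28 + 31 + 30 + 31 + 30 + 31 + 31 + 9 = 1255.

1255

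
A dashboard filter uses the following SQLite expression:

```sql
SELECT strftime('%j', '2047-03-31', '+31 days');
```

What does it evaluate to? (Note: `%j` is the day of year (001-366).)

121

First apply '+31 days': 2047-03-31 → 2047-05-01.
Day-of-year for 2047-05-01: days since 2047-01-01 inclusive = 121, zero-padded to 121.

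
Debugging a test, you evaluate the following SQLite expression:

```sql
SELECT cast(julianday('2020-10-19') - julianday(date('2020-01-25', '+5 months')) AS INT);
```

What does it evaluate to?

116

Adding +5 months to 2020-01-25 gives 2020-06-25.
5 days remain in June 2020 after the 25th (30 − 25).
July 2020: 31 days.
August 2020: 31 days.
September 2020: 30 days.
Then 19 days into October 2020.
Total: 5 + 31 + 31 + 30 + 19 = 116.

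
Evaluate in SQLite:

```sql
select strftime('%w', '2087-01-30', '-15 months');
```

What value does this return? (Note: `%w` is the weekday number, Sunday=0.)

2

First apply '-15 months': 2087-01-30 → 2085-10-30.
2085-10-30 is a Tuesday; with Sunday=0 that is 2.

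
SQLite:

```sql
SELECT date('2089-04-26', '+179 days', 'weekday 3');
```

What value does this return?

2089-10-26

Applying '+179 days' to 2089-04-26: counting 179 days forward gives 2089-10-22.
`weekday 3` advances to the next Wednesday; 2089-10-22 is a Saturday, so it moves forward to 2089-10-26.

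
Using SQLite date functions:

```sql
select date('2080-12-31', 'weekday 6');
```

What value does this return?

2081-01-04

`weekday 6` advances to the next Saturday; 2080-12-31 is a Tuesday, so it moves forward to 2081-01-04.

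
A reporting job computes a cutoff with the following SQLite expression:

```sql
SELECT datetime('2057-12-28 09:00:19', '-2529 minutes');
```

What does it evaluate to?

2529 minutes = 42h 9m; -2529 minutes from 2057-12-28 09:00:19 is 2057-12-26 14:51:19 (crosses midnight).

2057-12-26 14:51:19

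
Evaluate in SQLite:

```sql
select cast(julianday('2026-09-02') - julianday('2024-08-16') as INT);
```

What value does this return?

15 days remain in August 2024 after the 16th (31 − 16).
Full months from September 2024 through August 2026 contribute their day counts.
Then 2 days into September 2026.
Total: 15 + 30 + 31 + 30 + 31 + 31 + 28 + 31 + 30 + 31 + 30 + 31 + 31 + 30 + 31 + 30 + 31 + 31 + 28 + 31 + 30 + 31 + 30 + 31 + 31 + 2 = 747.

747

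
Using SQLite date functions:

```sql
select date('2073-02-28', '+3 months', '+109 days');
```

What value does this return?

Adding +3 months to 2073-02-28 gives 2073-05-28.
Applying '+109 days' to 2073-05-28: counting 109 days forward gives 2073-09-14.

2073-09-14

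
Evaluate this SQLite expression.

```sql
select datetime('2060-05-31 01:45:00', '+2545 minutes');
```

2545 minutes = 42h 25m; +2545 minutes from 2060-05-31 01:45:00 is 2060-06-01 20:10:00 (crosses midnight).

2060-06-01 20:10:00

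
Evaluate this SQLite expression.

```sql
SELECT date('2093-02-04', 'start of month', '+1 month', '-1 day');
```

2093-02-28

`start of month` rewinds 2093-02-04 to 2093-02-01.
Adding +1 month to 2093-02-01 gives 2093-03-01.
Going back 1 day from 2093-03-01 reaches 2093-02-28 (last day of February, 28 days).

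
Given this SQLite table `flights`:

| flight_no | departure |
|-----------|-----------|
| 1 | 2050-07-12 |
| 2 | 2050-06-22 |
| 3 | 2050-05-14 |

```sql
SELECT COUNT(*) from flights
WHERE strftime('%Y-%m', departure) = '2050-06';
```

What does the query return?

1

Rows with year-month 2050-06: 2050-06-22 → 1.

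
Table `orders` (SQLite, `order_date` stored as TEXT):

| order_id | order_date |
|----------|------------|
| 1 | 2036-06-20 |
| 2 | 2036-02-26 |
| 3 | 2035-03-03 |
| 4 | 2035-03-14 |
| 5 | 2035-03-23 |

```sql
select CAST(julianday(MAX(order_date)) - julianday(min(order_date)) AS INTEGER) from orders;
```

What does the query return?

475

MIN = 2035-03-03, MAX = 2036-06-20.
28 days remain in March 2035 after the 3rd (31 − 3).
Full months from April 2035 through May 2036 contribute their day counts.
Then 20 days into June 2036.
Total: 28 + 30 + 31 + 30 + 31 + 31 + 30 + 31 + 30 + 31 + 31 + 29 + 31 + 30 + 31 + 20 = 475.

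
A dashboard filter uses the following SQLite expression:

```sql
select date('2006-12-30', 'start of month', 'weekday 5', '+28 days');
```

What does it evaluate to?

`start of month` rewinds 2006-12-30 to 2006-12-01.
`weekday 5` advances to the next Friday; 2006-12-01 is already a Friday, so it stays at 2006-12-01.
Advancing 28 more days within December lands on 2006-12-29.

2006-12-29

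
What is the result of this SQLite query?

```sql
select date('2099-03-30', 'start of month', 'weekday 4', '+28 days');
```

`start of month` rewinds 2099-03-30 to 2099-03-01.
`weekday 4` advances to the next Thursday; 2099-03-01 is a Sunday, so it moves forward to 2099-03-05.
March 2099 has 31 days; 26 remain after the 5th, so 27 days reach 2099-04-01.
Advancing 1 more day within April lands on 2099-04-02.

2099-04-02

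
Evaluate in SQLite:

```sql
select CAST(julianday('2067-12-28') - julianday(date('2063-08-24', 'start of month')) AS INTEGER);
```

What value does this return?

1610

`start of month` rewinds 2063-08-24 to 2063-08-01.
30 days remain in August 2063 after the 1st (31 − 1).
Full months from September 2063 through November 2067 contribute their day counts.
Then 28 days into December 2067.
Total: 30 + 30 + 31 + 30 + 31 + 31 + 29 + 31 + 30 + 31 + 30 + 31 + 31 + 30 + 31 + 30 + 31 + 31 + 28 + 31 + 30 + 31 + 30 + 31 + 31 + 30 + 31 + 30 + 31 + 31 + 28 + 31 + 30 + 31 + 30 + 31 + 31 + 30 + 31 + 30 + 31 + 31 + 28 + 31 + 30 + 31 + 30 + 31 + 31 + 30 + 31 + 30 + 28 = 1610.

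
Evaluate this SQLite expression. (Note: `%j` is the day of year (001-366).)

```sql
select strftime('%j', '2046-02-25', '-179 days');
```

242

First apply '-179 days': 2046-02-25 → 2045-08-30.
Day-of-year for 2045-08-30: days since 2045-01-01 inclusive = 242, zero-padded to 242.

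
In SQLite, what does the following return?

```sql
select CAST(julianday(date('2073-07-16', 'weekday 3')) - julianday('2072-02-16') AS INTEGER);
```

519

`weekday 3` advances to the next Wednesday; 2073-07-16 is a Sunday, so it moves forward to 2073-07-19.
13 days remain in February 2072 after the 16th (29 − 16).
Full months from March 2072 through June 2073 contribute their day counts.
Then 19 days into July 2073.
Total: 13 + 31 + 30 + 31 + 30 + 31 + 31 + 30 + 31 + 30 + 31 + 31 + 28 + 31 + 30 + 31 + 30 + 19 = 519.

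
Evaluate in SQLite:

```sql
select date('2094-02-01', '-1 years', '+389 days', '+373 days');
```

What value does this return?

Adding -1 year to 2094-02-01 gives 2093-02-01.
Applying '+389 days' to 2093-02-01: counting 389 days forward gives 2094-02-25.
Applying '+373 days' to 2094-02-25: counting 373 days forward gives 2095-03-05.

2095-03-05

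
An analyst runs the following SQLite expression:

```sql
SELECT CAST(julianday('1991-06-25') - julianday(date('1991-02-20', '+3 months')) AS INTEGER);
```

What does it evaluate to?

36

Adding +3 months to 1991-02-20 gives 1991-05-20.
11 days remain in May 1991 after the 20th (31 − 20).
Then 25 days into June 1991.
Total: 11 + 25 = 36.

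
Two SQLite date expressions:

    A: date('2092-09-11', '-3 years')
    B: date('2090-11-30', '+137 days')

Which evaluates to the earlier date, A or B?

A = 2089-09-11.
B = 2091-04-16.
A is earlier.

A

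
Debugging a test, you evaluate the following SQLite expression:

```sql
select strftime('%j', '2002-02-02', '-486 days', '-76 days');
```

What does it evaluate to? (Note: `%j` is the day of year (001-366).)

First apply '-486 days', '-76 days': 2002-02-02 → 2000-07-20.
Day-of-year for 2000-07-20: days since 2000-01-01 inclusive = 202, zero-padded to 202.

202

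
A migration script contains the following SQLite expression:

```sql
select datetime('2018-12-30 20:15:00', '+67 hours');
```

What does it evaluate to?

+67 hours from 2018-12-30 20:15:00 is 2019-01-02 15:15:00 (crosses midnight).

2019-01-02 15:15:00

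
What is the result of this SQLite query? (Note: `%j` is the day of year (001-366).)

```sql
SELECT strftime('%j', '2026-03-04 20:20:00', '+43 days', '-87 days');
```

019

First apply '+43 days', '-87 days': 2026-03-04 20:20:00 → 2026-01-19 20:20:00.
Day-of-year for 2026-01-19: days since 2026-01-01 inclusive = 19, zero-padded to 019.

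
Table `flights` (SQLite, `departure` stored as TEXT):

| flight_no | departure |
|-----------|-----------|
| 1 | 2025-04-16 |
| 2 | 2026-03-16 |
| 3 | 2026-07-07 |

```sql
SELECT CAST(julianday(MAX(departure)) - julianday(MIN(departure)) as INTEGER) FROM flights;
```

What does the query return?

447

MIN = 2025-04-16, MAX = 2026-07-07.
14 days remain in April 2025 after the 16th (30 − 16).
Full months from May 2025 through June 2026 contribute their day counts.
Then 7 days into July 2026.
Total: 14 + 31 + 30 + 31 + 31 + 30 + 31 + 30 + 31 + 31 + 28 + 31 + 30 + 31 + 30 + 7 = 447.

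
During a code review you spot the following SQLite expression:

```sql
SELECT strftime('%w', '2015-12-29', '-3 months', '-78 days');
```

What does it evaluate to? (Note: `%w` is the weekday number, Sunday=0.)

First apply '-3 months', '-78 days': 2015-12-29 → 2015-07-13.
2015-07-13 is a Monday; with Sunday=0 that is 1.

1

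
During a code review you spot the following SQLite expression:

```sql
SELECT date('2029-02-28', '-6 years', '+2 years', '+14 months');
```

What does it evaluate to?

2026-04-28

Adding -6 years to 2029-02-28 gives 2023-02-28.
Adding +2 years to 2023-02-28 gives 2025-02-28.
Adding +14 months to 2025-02-28 gives 2026-04-28.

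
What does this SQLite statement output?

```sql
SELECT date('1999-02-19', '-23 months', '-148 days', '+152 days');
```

1997-03-23

Adding -23 months to 1999-02-19 gives 1997-03-19.
Applying '-148 days' to 1997-03-19: counting 148 days back gives 1996-10-22.
Applying '+152 days' to 1996-10-22: counting 152 days forward gives 1997-03-23.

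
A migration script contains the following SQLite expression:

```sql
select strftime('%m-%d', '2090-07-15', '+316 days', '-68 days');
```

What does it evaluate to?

03-20

First apply '+316 days', '-68 days': 2090-07-15 → 2091-03-20.
`%m-%d` extracts the month-day: 03-20.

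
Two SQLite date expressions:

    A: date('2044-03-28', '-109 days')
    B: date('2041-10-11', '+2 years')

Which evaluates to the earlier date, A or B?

A = 2043-12-10.
B = 2043-10-11.
B is earlier.

B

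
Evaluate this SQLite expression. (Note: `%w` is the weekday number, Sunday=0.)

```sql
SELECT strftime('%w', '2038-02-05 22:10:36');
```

2038-02-05 is a Friday; with Sunday=0 that is 5.

5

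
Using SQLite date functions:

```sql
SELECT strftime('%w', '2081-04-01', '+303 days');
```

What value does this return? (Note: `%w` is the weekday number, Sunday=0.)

First apply '+303 days': 2081-04-01 → 2082-01-29.
2082-01-29 is a Thursday; with Sunday=0 that is 4.

4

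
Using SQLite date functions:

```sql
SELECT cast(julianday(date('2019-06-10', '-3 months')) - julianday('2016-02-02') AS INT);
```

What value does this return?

1132

Adding -3 months to 2019-06-10 gives 2019-03-10.
27 days remain in February 2016 after the 2nd (29 − 2).
Full months from March 2016 through February 2019 contribute their day counts.
Then 10 days into March 2019.
Total: 27 + 31 + 30 + 31 + 30 + 31 + 31 + 30 + 31 + 30 + 31 + 31 + 28 + 31 + 30 + 31 + 30 + 31 + 31 + 30 + 31 + 30 + 31 + 31 + 28 + 31 + 30 + 31 + 30 + 31 + 31 + 30 + 31 + 30 + 31 + 31 + 28 + 10 = 1132.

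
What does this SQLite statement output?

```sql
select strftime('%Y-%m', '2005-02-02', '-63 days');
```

2004-12

First apply '-63 days': 2005-02-02 → 2004-12-01.
`%Y-%m` extracts the year-month: 2004-12.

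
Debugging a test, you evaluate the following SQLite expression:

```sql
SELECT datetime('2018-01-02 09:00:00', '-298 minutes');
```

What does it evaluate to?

298 minutes = 4h 58m; -298 minutes from 2018-01-02 09:00:00 is 2018-01-02 04:02:00.

2018-01-02 04:02:00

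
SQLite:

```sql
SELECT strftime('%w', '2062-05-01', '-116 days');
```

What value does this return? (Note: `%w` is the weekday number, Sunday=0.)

4

First apply '-116 days': 2062-05-01 → 2062-01-05.
2062-01-05 is a Thursday; with Sunday=0 that is 4.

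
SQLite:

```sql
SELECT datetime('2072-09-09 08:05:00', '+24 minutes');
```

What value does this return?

2072-09-09 08:29:00

+24 minutes from 2072-09-09 08:05:00 is 2072-09-09 08:29:00.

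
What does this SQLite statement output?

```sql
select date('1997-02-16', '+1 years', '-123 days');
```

1997-10-16

Adding +1 year to 1997-02-16 gives 1998-02-16.
Applying '-123 days' to 1998-02-16: counting 123 days back gives 1997-10-16.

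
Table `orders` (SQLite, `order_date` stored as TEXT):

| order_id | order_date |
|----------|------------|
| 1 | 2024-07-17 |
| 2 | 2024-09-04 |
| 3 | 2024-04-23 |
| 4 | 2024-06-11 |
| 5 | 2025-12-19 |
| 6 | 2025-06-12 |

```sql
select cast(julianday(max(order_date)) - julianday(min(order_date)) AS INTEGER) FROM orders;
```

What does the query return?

MIN = 2024-04-23, MAX = 2025-12-19.
7 days remain in April 2024 after the 23rd (30 − 23).
Full months from May 2024 through November 2025 contribute their day counts.
Then 19 days into December 2025.
Total: 7 + 31 + 30 + 31 + 31 + 30 + 31 + 30 + 31 + 31 + 28 + 31 + 30 + 31 + 30 + 31 + 31 + 30 + 31 + 30 + 19 = 605.

605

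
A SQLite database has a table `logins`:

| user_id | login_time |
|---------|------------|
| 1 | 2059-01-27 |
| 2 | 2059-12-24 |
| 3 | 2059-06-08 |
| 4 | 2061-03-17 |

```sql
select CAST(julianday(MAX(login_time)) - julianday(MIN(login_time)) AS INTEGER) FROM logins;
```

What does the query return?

780

MIN = 2059-01-27, MAX = 2061-03-17.
4 days remain in January 2059 after the 27th (31 − 27).
Full months from February 2059 through February 2061 contribute their day counts.
Then 17 days into March 2061.
Total: 4 + 28 + 31 + 30 + 31 + 30 + 31 + 31 + 30 + 31 + 30 + 31 + 31 + 29 + 31 + 30 + 31 + 30 + 31 + 31 + 30 + 31 + 30 + 31 + 31 + 28 + 17 = 780.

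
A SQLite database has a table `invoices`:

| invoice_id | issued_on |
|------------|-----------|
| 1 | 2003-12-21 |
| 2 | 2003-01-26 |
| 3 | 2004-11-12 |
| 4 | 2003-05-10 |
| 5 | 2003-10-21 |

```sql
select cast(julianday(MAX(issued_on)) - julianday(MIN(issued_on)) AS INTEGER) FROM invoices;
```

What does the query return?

MIN = 2003-01-26, MAX = 2004-11-12.
5 days remain in January 2003 after the 26th (31 − 26).
Full months from February 2003 through October 2004 contribute their day counts.
Then 12 days into November 2004.
Total: 5 + 28 + 31 + 30 + 31 + 30 + 31 + 31 + 30 + 31 + 30 + 31 + 31 + 29 + 31 + 30 + 31 + 30 + 31 + 31 + 30 + 31 + 12 = 656.

656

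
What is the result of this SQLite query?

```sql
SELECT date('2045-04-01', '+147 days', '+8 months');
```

2046-04-26

Applying '+147 days' to 2045-04-01: counting 147 days forward gives 2045-08-26.
Adding +8 months to 2045-08-26 gives 2046-04-26.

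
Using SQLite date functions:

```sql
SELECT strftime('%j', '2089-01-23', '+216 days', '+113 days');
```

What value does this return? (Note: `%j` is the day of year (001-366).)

352

First apply '+216 days', '+113 days': 2089-01-23 → 2089-12-18.
Day-of-year for 2089-12-18: days since 2089-01-01 inclusive = 352, zero-padded to 352.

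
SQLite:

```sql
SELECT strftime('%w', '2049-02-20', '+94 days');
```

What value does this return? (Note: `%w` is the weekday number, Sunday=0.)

First apply '+94 days': 2049-02-20 → 2049-05-25.
2049-05-25 is a Tuesday; with Sunday=0 that is 2.

2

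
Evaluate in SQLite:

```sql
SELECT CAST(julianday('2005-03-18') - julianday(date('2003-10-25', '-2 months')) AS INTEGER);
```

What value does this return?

Adding -2 months to 2003-10-25 gives 2003-08-25.
6 days remain in August 2003 after the 25th (31 − 25).
Full months from September 2003 through February 2005 contribute their day counts.
Then 18 days into March 2005.
Total: 6 + 30 + 31 + 30 + 31 + 31 + 29 + 31 + 30 + 31 + 30 + 31 + 31 + 30 + 31 + 30 + 31 + 31 + 28 + 18 = 571.

571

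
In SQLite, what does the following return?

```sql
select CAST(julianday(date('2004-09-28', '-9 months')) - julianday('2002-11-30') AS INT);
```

Adding -9 months to 2004-09-28 gives 2003-12-28.
0 days remain in November 2002 after the 30th (30 − 30).
Full months from December 2002 through November 2003 contribute their day counts.
Then 28 days into December 2003.
Total: 0 + 31 + 31 + 28 + 31 + 30 + 31 + 30 + 31 + 31 + 30 + 31 + 30 + 28 = 393.

393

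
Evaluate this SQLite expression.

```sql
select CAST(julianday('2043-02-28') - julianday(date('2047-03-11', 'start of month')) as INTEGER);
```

-1462

`start of month` rewinds 2047-03-11 to 2047-03-01.
0 days remain in February 2043 after the 28th (28 − 28).
Full months from March 2043 through February 2047 contribute their day counts.
Then 1 day into March 2047.
Total: 0 + 31 + 30 + 31 + 30 + 31 + 31 + 30 + 31 + 30 + 31 + 31 + 29 + 31 + 30 + 31 + 30 + 31 + 31 + 30 + 31 + 30 + 31 + 31 + 28 + 31 + 30 + 31 + 30 + 31 + 31 + 30 + 31 + 30 + 31 + 31 + 28 + 31 + 30 + 31 + 30 + 31 + 31 + 30 + 31 + 30 + 31 + 31 + 28 + 1 = 1462.
The subtraction is earlier − later, so the result is −1462 → -1462.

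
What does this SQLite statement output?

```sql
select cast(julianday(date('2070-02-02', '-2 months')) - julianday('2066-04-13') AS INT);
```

Adding -2 months to 2070-02-02 gives 2069-12-02.
17 days remain in April 2066 after the 13th (30 − 13).
Full months from May 2066 through November 2069 contribute their day counts.
Then 2 days into December 2069.
Total: 17 + 31 + 30 + 31 + 31 + 30 + 31 + 30 + 31 + 31 + 28 + 31 + 30 + 31 + 30 + 31 + 31 + 30 + 31 + 30 + 31 + 31 + 29 + 31 + 30 + 31 + 30 + 31 + 31 + 30 + 31 + 30 + 31 + 31 + 28 + 31 + 30 + 31 + 30 + 31 + 31 + 30 + 31 + 30 + 2 = 1329.

1329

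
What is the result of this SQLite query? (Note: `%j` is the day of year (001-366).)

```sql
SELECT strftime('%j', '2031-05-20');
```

Day-of-year for 2031-05-20: days since 2031-01-01 inclusive = 140, zero-padded to 140.

140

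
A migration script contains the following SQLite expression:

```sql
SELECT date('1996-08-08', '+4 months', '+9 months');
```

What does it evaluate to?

Adding +4 months to 1996-08-08 gives 1996-12-08.
Adding +9 months to 1996-12-08 gives 1997-09-08.

1997-09-08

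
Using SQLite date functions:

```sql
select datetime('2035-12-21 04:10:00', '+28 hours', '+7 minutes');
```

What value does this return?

+28 hours from 2035-12-21 04:10:00 is 2035-12-22 08:10:00 (crosses midnight).
+7 minutes from 2035-12-22 08:10:00 is 2035-12-22 08:17:00.

2035-12-22 08:17:00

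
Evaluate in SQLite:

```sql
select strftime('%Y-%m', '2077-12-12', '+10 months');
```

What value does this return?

First apply '+10 months': 2077-12-12 → 2078-10-12.
`%Y-%m` extracts the year-month: 2078-10.

2078-10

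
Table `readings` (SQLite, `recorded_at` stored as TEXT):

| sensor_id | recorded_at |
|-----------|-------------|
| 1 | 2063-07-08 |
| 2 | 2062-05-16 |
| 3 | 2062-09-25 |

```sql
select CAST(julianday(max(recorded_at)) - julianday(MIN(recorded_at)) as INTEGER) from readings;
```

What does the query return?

MIN = 2062-05-16, MAX = 2063-07-08.
15 days remain in May 2062 after the 16th (31 − 16).
Full months from June 2062 through June 2063 contribute their day counts.
Then 8 days into July 2063.
Total: 15 + 30 + 31 + 31 + 30 + 31 + 30 + 31 + 31 + 28 + 31 + 30 + 31 + 30 + 8 = 418.

418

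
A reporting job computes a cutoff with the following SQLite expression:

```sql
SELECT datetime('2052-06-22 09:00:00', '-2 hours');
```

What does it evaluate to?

-2 hours from 2052-06-22 09:00:00 is 2052-06-22 07:00:00.

2052-06-22 07:00:00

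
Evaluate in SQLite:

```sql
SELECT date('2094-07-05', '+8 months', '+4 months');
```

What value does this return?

Adding +8 months to 2094-07-05 gives 2095-03-05.
Adding +4 months to 2095-03-05 gives 2095-07-05.

2095-07-05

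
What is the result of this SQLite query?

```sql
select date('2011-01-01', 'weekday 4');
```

2011-01-06

`weekday 4` advances to the next Thursday; 2011-01-01 is a Saturday, so it moves forward to 2011-01-06.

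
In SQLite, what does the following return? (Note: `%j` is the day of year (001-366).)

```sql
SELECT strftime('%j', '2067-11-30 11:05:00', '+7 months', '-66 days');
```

116

First apply '+7 months', '-66 days': 2067-11-30 11:05:00 → 2068-04-25 11:05:00.
Day-of-year for 2068-04-25: days since 2068-01-01 inclusive = 116, zero-padded to 116.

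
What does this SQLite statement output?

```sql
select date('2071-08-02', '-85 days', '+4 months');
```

2071-09-09

Applying '-85 days' to 2071-08-02: counting 85 days back gives 2071-05-09.
Adding +4 months to 2071-05-09 gives 2071-09-09.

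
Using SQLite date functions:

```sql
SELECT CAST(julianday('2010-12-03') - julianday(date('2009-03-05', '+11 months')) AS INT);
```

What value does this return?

Adding +11 months to 2009-03-05 gives 2010-02-05.
23 days remain in February 2010 after the 5th (28 − 5).
Full months from March 2010 through November 2010 contribute their day counts.
Then 3 days into December 2010.
Total: 23 + 31 + 30 + 31 + 30 + 31 + 31 + 30 + 31 + 30 + 3 = 301.

301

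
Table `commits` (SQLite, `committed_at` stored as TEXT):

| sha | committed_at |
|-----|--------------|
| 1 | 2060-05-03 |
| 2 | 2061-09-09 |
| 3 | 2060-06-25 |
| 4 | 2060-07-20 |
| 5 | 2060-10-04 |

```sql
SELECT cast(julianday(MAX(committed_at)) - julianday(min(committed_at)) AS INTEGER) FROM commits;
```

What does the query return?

MIN = 2060-05-03, MAX = 2061-09-09.
28 days remain in May 2060 after the 3rd (31 − 3).
Full months from June 2060 through August 2061 contribute their day counts.
Then 9 days into September 2061.
Total: 28 + 30 + 31 + 31 + 30 + 31 + 30 + 31 + 31 + 28 + 31 + 30 + 31 + 30 + 31 + 31 + 9 = 494.

494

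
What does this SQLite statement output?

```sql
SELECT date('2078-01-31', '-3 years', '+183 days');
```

Adding -3 years to 2078-01-31 gives 2075-01-31.
Applying '+183 days' to 2075-01-31: counting 183 days forward gives 2075-08-02.

2075-08-02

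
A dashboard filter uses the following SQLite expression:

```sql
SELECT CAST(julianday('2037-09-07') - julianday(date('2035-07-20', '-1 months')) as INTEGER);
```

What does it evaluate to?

Adding -1 month to 2035-07-20 gives 2035-06-20.
10 days remain in June 2035 after the 20th (30 − 20).
Full months from July 2035 through August 2037 contribute their day counts.
Then 7 days into September 2037.
Total: 10 + 31 + 31 + 30 + 31 + 30 + 31 + 31 + 29 + 31 + 30 + 31 + 30 + 31 + 31 + 30 + 31 + 30 + 31 + 31 + 28 + 31 + 30 + 31 + 30 + 31 + 31 + 7 = 810.

810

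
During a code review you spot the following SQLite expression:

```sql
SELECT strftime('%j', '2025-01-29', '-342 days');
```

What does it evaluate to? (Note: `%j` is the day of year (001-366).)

First apply '-342 days': 2025-01-29 → 2024-02-22.
Day-of-year for 2024-02-22: days since 2024-01-01 inclusive = 53, zero-padded to 053.

053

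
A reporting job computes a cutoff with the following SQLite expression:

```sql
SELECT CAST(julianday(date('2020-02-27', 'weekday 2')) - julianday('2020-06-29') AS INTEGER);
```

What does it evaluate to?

-118

`weekday 2` advances to the next Tuesday; 2020-02-27 is a Thursday, so it moves forward to 2020-03-03.
28 days remain in March 2020 after the 3rd (31 − 3).
April 2020: 30 days.
May 2020: 31 days.
Then 29 days into June 2020.
Total: 28 + 30 + 31 + 29 = 118.
The subtraction is earlier − later, so the result is −118 → -118.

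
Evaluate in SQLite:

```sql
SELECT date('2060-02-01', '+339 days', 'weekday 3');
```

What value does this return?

Applying '+339 days' to 2060-02-01: counting 339 days forward gives 2061-01-05.
`weekday 3` advances to the next Wednesday; 2061-01-05 is already a Wednesday, so it stays at 2061-01-05.

2061-01-05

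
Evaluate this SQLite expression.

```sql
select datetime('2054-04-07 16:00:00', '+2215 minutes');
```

2215 minutes = 36h 55m; +2215 minutes from 2054-04-07 16:00:00 is 2054-04-09 04:55:00 (crosses midnight).

2054-04-09 04:55:00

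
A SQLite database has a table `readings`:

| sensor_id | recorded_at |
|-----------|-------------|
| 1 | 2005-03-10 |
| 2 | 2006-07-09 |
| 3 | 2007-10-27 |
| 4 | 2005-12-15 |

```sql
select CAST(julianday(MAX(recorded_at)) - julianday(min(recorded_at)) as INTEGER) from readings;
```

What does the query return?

961

MIN = 2005-03-10, MAX = 2007-10-27.
21 days remain in March 2005 after the 10th (31 − 10).
Full months from April 2005 through September 2007 contribute their day counts.
Then 27 days into October 2007.
Total: 21 + 30 + 31 + 30 + 31 + 31 + 30 + 31 + 30 + 31 + 31 + 28 + 31 + 30 + 31 + 30 + 31 + 31 + 30 + 31 + 30 + 31 + 31 + 28 + 31 + 30 + 31 + 30 + 31 + 31 + 30 + 27 = 961.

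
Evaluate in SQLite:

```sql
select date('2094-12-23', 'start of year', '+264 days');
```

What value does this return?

`start of year` rewinds 2094-12-23 to 2094-01-01.
Applying '+264 days' to 2094-01-01: counting 264 days forward gives 2094-09-22.

2094-09-22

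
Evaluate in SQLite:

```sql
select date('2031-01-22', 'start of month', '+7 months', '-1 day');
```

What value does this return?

`start of month` rewinds 2031-01-22 to 2031-01-01.
Adding +7 months to 2031-01-01 gives 2031-08-01.
Going back 1 day from 2031-08-01 reaches 2031-07-31 (last day of July, 31 days).

2031-07-31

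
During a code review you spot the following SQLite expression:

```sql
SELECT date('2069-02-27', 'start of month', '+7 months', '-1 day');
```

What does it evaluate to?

2069-08-31

`start of month` rewinds 2069-02-27 to 2069-02-01.
Adding +7 months to 2069-02-01 gives 2069-09-01.
Going back 1 day from 2069-09-01 reaches 2069-08-31 (last day of August, 31 days).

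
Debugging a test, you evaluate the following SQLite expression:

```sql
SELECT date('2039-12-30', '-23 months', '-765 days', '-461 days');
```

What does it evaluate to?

Adding -23 months to 2039-12-30 gives 2038-01-30.
Applying '-765 days' to 2038-01-30: counting 765 days back gives 2035-12-27.
Applying '-461 days' to 2035-12-27: counting 461 days back gives 2034-09-22.

2034-09-22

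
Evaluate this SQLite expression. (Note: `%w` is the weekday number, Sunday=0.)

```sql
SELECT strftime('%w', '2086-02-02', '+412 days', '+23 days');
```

0

First apply '+412 days', '+23 days': 2086-02-02 → 2087-04-13.
2087-04-13 is a Sunday; with Sunday=0 that is 0.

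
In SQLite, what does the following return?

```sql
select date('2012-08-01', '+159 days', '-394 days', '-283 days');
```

2011-03-02

Applying '+159 days' to 2012-08-01: counting 159 days forward gives 2013-01-07.
Applying '-394 days' to 2013-01-07: counting 394 days back gives 2011-12-10.
Applying '-283 days' to 2011-12-10: counting 283 days back gives 2011-03-02.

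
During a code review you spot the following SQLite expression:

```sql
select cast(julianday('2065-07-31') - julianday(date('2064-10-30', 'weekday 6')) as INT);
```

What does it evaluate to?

272

`weekday 6` advances to the next Saturday; 2064-10-30 is a Thursday, so it moves forward to 2064-11-01.
29 days remain in November 2064 after the 1st (30 − 1).
Full months from December 2064 through June 2065 contribute their day counts.
Then 31 days into July 2065.
Total: 29 + 31 + 31 + 28 + 31 + 30 + 31 + 30 + 31 = 272.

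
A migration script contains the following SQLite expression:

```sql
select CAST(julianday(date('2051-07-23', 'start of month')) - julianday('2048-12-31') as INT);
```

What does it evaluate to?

`start of month` rewinds 2051-07-23 to 2051-07-01.
0 days remain in December 2048 after the 31st (31 − 31).
Full months from January 2049 through June 2051 contribute their day counts.
Then 1 day into July 2051.
Total: 0 + 31 + 28 + 31 + 30 + 31 + 30 + 31 + 31 + 30 + 31 + 30 + 31 + 31 + 28 + 31 + 30 + 31 + 30 + 31 + 31 + 30 + 31 + 30 + 31 + 31 + 28 + 31 + 30 + 31 + 30 + 1 = 912.

912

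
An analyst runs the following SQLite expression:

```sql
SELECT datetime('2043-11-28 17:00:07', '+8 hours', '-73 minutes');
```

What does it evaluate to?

2043-11-28 23:47:07

+8 hours from 2043-11-28 17:00:07 is 2043-11-29 01:00:07 (crosses midnight).
73 minutes = 1h 13m; -73 minutes from 2043-11-29 01:00:07 is 2043-11-28 23:47:07 (crosses midnight).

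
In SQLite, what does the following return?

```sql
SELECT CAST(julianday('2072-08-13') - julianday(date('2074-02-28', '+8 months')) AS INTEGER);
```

-806

Adding +8 months to 2074-02-28 gives 2074-10-28.
18 days remain in August 2072 after the 13th (31 − 13).
Full months from September 2072 through September 2074 contribute their day counts.
Then 28 days into October 2074.
Total: 18 + 30 + 31 + 30 + 31 + 31 + 28 + 31 + 30 + 31 + 30 + 31 + 31 + 30 + 31 + 30 + 31 + 31 + 28 + 31 + 30 + 31 + 30 + 31 + 31 + 30 + 28 = 806.
The subtraction is earlier − later, so the result is −806 → -806.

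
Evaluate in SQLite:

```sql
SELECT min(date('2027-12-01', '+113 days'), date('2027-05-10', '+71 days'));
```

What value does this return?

2027-07-20

date('2027-12-01', '+113 days') → 2028-03-23.
date('2027-05-10', '+71 days') → 2027-07-20.
Earlier of the two is 2027-07-20.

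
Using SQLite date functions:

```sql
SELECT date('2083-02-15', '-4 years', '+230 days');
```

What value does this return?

Adding -4 years to 2083-02-15 gives 2079-02-15.
Applying '+230 days' to 2079-02-15: counting 230 days forward gives 2079-10-03.

2079-10-03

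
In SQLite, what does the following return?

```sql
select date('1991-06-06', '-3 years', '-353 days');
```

Adding -3 years to 1991-06-06 gives 1988-06-06.
Applying '-353 days' to 1988-06-06: counting 353 days back gives 1987-06-19.

1987-06-19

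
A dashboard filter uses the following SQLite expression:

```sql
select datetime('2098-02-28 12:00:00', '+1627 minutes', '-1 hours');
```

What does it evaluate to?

1627 minutes = 27h 7m; +1627 minutes from 2098-02-28 12:00:00 is 2098-03-01 15:07:00 (crosses midnight).
-1 hours from 2098-03-01 15:07:00 is 2098-03-01 14:07:00.

2098-03-01 14:07:00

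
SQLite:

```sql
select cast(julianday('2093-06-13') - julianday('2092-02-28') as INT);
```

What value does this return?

471

1 day remains in February 2092 after the 28th (29 − 28).
Full months from March 2092 through May 2093 contribute their day counts.
Then 13 days into June 2093.
Total: 1 + 31 + 30 + 31 + 30 + 31 + 31 + 30 + 31 + 30 + 31 + 31 + 28 + 31 + 30 + 31 + 13 = 471.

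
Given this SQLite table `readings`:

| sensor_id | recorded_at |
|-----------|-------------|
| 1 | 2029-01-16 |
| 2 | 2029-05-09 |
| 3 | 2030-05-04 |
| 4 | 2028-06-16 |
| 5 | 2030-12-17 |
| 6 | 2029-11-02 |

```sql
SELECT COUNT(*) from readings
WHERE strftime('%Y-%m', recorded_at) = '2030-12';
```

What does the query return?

Rows with year-month 2030-12: 2030-12-17 → 1.

1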